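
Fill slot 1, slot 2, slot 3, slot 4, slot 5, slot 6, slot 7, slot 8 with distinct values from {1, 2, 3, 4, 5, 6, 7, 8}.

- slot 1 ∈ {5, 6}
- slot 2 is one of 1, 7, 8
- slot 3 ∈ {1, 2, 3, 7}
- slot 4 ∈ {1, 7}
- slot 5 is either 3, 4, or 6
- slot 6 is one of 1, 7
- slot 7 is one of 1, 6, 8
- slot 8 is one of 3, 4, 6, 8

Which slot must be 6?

Among the 8 variables, 2 fits only slot 3 (and all 8 values in {1, 2, 3, 4, 5, 6, 7, 8} must be used), so slot 3 = 2.
Among the 7 still-open variables, 5 fits only slot 1 (and all 7 values in {1, 3, 4, 5, 6, 7, 8} must be used), so slot 1 = 5.
slot 4 and slot 6 share exactly the 2 values {1, 7}; by pigeonhole those values go to them, so strike 1, 7 from slot 2, slot 7.
slot 2 has just one choice, so slot 2 = 8. Remove 8 from slot 7, slot 8.
So 6 goes to slot 7.

slot 7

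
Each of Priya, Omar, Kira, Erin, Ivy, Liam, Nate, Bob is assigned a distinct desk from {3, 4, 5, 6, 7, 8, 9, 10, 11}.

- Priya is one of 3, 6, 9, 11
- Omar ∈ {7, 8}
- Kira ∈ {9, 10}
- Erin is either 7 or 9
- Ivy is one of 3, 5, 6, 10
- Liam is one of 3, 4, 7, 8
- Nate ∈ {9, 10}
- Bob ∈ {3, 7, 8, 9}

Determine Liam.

Kira and Nate share exactly the 2 values {9, 10}; by pigeonhole those values go to them, so strike 9, 10 from Priya, Erin, Ivy, Bob.
Erin must be 7 (only option left). Eliminate 7 elsewhere: Omar, Liam, Bob.
Omar has just one choice, so Omar = 8. So Liam, Bob can't be 8.
Bob must be 3 (only option left). Eliminate 3 elsewhere: Priya, Ivy, Liam.
So Liam = 4.

4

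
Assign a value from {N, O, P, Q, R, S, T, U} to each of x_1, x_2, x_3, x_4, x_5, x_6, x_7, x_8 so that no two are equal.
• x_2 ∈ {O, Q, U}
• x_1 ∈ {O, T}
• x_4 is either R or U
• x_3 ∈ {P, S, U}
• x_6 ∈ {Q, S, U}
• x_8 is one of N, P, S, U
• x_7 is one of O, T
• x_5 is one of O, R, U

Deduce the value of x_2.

Among the 8 variables, N fits only x_8 (and all 8 values in {N, O, P, Q, R, S, T, U} must be used), so x_8 = N.
The 7 still-open variables together cover exactly {O, P, Q, R, S, T, U} — 7 values for 7 variables — and P appears only in x_3's list, so x_3 = P.
The 6 still-open variables together cover exactly {O, Q, R, S, T, U} — 6 values for 6 variables — and S appears only in x_6's list, so x_6 = S.
The 5 still-open variables together cover exactly {O, Q, R, T, U} — 5 values for 5 variables — and Q appears only in x_2's list, so x_2 = Q.

Q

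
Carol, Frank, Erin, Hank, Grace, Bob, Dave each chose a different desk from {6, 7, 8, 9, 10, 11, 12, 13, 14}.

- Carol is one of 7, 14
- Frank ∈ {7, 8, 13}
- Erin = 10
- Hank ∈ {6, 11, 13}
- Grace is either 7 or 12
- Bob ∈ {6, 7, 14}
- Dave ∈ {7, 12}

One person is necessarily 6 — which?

Bob

Erin has just one choice, so Erin = 10.
Grace and Dave share exactly the 2 values {7, 12}; by pigeonhole those values go to them, so strike 7, 12 from Carol, Frank, Bob.
Carol's domain is down to {14}, so Carol = 14. Remove 14 from Bob.
So 6 goes to Bob.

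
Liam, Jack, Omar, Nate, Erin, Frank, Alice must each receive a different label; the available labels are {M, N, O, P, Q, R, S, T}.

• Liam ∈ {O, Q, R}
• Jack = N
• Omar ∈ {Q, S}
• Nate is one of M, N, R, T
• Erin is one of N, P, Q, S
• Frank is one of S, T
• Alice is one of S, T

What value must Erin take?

P

Jack must be N (only option left). Strike N from Nate, Erin.
Frank and Alice between them cover only {S, T} — a naked pair. Remove those values from Omar, Nate, Erin.
Omar's domain is down to {Q}, so Omar = Q. Strike Q from Liam, Erin.
So Erin = P.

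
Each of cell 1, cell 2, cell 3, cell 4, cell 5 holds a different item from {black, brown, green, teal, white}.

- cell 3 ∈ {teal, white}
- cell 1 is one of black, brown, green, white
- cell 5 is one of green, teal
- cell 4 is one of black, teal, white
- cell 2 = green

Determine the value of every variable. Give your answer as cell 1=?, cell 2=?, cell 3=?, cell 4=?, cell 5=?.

cell 1=brown, cell 2=green, cell 3=white, cell 4=black, cell 5=teal

cell 2's domain is down to {green}, so cell 2 = green. Strike green from cell 1, cell 5.
cell 5 has just one choice, so cell 5 = teal. Eliminate teal elsewhere: cell 3, cell 4.
cell 3 must be white (only option left). So cell 1, cell 4 can't be white.
cell 4's domain is down to {black}, so cell 4 = black. Strike black from cell 1.
cell 1's domain is down to {brown}, so cell 1 = brown.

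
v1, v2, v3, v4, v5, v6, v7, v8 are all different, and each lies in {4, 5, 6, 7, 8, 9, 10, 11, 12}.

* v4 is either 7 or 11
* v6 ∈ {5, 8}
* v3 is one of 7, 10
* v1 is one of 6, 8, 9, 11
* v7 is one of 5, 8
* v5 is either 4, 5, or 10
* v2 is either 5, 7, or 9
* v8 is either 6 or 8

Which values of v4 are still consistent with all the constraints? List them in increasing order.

The 8 variables together cover exactly {4, 5, 6, 7, 8, 9, 10, 11} — 8 values for 8 variables — and 4 appears only in v5's list, so v5 = 4.
The 7 still-open variables draw from only 7 values {5, 6, 7, 8, 9, 10, 11}, so each is used; only v3 can be 10, hence v3 = 10.
v6 and v7 between them cover only {5, 8} — a naked pair. Remove those values from v1, v2, v8.
That leaves v8 = 6. So v1 can't be 6.
No further eliminations apply; v4 can still be any of 7, 11.

7, 11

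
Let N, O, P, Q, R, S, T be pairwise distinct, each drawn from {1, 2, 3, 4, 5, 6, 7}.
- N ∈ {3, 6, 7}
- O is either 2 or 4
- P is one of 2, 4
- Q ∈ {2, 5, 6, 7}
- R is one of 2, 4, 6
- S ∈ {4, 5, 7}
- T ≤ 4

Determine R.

6

The 7 variables draw from only 7 values {1, 2, 3, 4, 5, 6, 7}, so each is used; only T can be 1, hence T = 1.
The 6 still-open variables together cover exactly {2, 3, 4, 5, 6, 7} — 6 values for 6 variables — and 3 appears only in N's list, so N = 3.
O and P share exactly the 2 values {2, 4}; by pigeonhole those values go to them, so strike 2, 4 from Q, R, S.
So R = 6.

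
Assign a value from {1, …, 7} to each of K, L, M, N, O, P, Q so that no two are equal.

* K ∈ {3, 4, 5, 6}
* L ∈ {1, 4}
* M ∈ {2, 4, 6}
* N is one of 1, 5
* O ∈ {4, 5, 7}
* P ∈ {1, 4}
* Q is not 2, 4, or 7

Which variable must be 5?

N

The 7 variables draw from only 7 values {1, 2, 3, 4, 5, 6, 7}, so each is used; only M can be 2, hence M = 2.
Among the 6 still-open variables, 7 fits only O (and all 6 values in {1, 3, 4, 5, 6, 7} must be used), so O = 7.
L and P between them cover only {1, 4} — a naked pair. Remove those values from K, N, Q.
So 5 goes to N.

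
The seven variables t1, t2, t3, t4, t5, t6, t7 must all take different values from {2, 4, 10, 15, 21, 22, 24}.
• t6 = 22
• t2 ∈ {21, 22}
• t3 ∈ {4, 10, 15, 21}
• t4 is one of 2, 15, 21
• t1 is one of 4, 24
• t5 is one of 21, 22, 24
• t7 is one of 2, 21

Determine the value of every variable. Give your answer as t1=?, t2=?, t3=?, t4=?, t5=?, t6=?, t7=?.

t1=4, t2=21, t3=10, t4=15, t5=24, t6=22, t7=2

t6's domain is down to {22}, so t6 = 22. Eliminate 22 elsewhere: t2, t5.
t2 has just one choice, so t2 = 21. So t3, t4, t5, t7 can't be 21.
t5's domain is down to {24}, so t5 = 24. Strike 24 from t1.
t7's domain is down to {2}, so t7 = 2. Eliminate 2 elsewhere: t4.
t1's domain is down to {4}, so t1 = 4. So t3 can't be 4.
That leaves t4 = 15. So t3 can't be 15.
t3 has just one choice, so t3 = 10.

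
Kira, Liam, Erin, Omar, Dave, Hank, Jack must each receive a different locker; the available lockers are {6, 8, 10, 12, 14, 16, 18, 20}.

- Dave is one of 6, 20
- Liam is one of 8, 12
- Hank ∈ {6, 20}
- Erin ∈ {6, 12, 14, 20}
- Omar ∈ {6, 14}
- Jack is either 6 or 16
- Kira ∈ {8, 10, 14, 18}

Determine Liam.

Dave and Hank share exactly the 2 values {6, 20}; by pigeonhole those values go to them, so strike 6, 20 from Erin, Omar, Jack.
Omar's domain is down to {14}, so Omar = 14. Remove 14 from Kira, Erin.
Jack's domain is down to {16}, so Jack = 16.
Erin has just one choice, so Erin = 12. Strike 12 from Liam.
So Liam = 8.

8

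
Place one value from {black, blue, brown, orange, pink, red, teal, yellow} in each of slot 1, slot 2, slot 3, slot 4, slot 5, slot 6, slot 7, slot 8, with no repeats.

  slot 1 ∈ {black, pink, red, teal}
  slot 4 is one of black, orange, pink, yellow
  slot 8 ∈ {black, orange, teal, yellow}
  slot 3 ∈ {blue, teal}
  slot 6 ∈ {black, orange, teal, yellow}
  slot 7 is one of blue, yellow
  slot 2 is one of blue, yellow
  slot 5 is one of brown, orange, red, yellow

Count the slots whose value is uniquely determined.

The 8 variables together cover exactly {black, blue, brown, orange, pink, red, teal, yellow} — 8 values for 8 variables — and brown appears only in slot 5's list, so slot 5 = brown.
The 7 still-open variables together cover exactly {black, blue, orange, pink, red, teal, yellow} — 7 values for 7 variables — and red appears only in slot 1's list, so slot 1 = red.
The 6 still-open variables draw from only 6 values {black, blue, orange, pink, teal, yellow}, so each is used; only slot 4 can be pink, hence slot 4 = pink.
The 2 variables slot 2 and slot 7 are confined to {blue, yellow}, which locks those values in; drop them from slot 3, slot 6, slot 8.
slot 3's domain is down to {teal}, so slot 3 = teal. Remove teal from slot 6, slot 8.
Determined: slot 1=red, slot 3=teal, slot 4=pink, slot 5=brown. The other slots each still have more than one consistent value. That makes 4.

4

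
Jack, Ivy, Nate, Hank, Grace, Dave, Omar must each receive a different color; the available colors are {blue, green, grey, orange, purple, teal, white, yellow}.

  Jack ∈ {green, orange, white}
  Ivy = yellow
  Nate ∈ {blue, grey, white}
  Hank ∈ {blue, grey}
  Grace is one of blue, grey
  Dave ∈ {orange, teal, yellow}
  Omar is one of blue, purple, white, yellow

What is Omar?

Ivy has just one choice, so Ivy = yellow. So Dave, Omar can't be yellow.
Hank and Grace between them cover only {blue, grey} — a naked pair. Remove those values from Nate, Omar.
Nate's domain is down to {white}, so Nate = white. Remove white from Jack, Omar.
So Omar = purple.

purple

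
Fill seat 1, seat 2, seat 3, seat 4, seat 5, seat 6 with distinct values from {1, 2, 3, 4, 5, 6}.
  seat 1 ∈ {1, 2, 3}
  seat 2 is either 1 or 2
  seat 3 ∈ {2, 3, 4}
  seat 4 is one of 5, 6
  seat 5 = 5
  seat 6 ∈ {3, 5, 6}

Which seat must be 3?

seat 5's domain is down to {5}, so seat 5 = 5. Strike 5 from seat 4, seat 6.
seat 4 must be 6 (only option left). Remove 6 from seat 6.
So 3 goes to seat 6.

seat 6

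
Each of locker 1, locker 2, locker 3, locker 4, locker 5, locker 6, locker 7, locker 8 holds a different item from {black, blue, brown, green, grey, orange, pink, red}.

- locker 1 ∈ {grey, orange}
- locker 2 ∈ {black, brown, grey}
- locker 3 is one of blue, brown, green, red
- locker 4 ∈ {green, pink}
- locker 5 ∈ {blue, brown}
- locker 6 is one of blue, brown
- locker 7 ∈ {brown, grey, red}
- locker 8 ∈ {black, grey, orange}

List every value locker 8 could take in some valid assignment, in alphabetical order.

black, grey, orange

The 8 variables together cover exactly {black, blue, brown, green, grey, orange, pink, red} — 8 values for 8 variables — and pink appears only in locker 4's list, so locker 4 = pink.
The 7 still-open variables together cover exactly {black, blue, brown, green, grey, orange, red} — 7 values for 7 variables — and green appears only in locker 3's list, so locker 3 = green.
The 6 still-open variables together cover exactly {black, blue, brown, grey, orange, red} — 6 values for 6 variables — and red appears only in locker 7's list, so locker 7 = red.
locker 5 and locker 6 share exactly the 2 values {blue, brown}; by pigeonhole those values go to them, so strike blue, brown from locker 2.
No further eliminations apply; locker 8 can still be any of black, grey, orange.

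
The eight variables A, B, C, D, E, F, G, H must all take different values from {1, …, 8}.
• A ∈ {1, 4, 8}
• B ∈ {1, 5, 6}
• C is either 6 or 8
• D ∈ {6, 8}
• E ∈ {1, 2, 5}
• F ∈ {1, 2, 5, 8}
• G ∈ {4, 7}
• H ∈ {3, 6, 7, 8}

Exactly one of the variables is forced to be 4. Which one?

The 8 variables together cover exactly {1, 2, 3, 4, 5, 6, 7, 8} — 8 values for 8 variables — and 3 appears only in H's list, so H = 3.
Among the 7 still-open variables, 7 fits only G (and all 7 values in {1, 2, 4, 5, 6, 7, 8} must be used), so G = 7.
Among the 6 still-open variables, 4 fits only A (and all 6 values in {1, 2, 4, 5, 6, 8} must be used), so A = 4.

A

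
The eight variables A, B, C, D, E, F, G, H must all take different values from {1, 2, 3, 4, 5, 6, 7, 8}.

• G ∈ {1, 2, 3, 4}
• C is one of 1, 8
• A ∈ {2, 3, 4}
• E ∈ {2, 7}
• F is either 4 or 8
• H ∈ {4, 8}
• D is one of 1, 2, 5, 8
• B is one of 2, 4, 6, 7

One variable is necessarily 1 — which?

Among the 8 variables, 5 fits only D (and all 8 values in {1, 2, 3, 4, 5, 6, 7, 8} must be used), so D = 5.
The 7 still-open variables draw from only 7 values {1, 2, 3, 4, 6, 7, 8}, so each is used; only B can be 6, hence B = 6.
Among the 6 still-open variables, 7 fits only E (and all 6 values in {1, 2, 3, 4, 7, 8} must be used), so E = 7.
F and H share exactly the 2 values {4, 8}; by pigeonhole those values go to them, so strike 4, 8 from A, C, G.
So 1 goes to C.

C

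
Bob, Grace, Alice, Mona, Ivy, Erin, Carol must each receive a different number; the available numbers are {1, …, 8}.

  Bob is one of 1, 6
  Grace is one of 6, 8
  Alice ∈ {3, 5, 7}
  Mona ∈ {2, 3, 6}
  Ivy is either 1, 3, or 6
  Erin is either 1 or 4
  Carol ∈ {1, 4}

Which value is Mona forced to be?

Erin and Carol between them cover only {1, 4} — a naked pair. Remove those values from Bob, Ivy.
That leaves Bob = 6. Eliminate 6 elsewhere: Grace, Mona, Ivy.
Grace's domain is down to {8}, so Grace = 8.
Ivy has just one choice, so Ivy = 3. Remove 3 from Alice, Mona.
So Mona = 2.

2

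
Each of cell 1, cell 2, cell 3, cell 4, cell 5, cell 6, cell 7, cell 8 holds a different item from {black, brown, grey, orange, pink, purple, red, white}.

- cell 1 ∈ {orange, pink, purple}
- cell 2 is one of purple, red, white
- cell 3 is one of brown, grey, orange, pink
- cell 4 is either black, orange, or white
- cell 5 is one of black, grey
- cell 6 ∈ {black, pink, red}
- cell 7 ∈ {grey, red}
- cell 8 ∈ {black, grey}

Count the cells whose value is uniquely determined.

3

The 8 variables draw from only 8 values {black, brown, grey, orange, pink, purple, red, white}, so each is used; only cell 3 can be brown, hence cell 3 = brown.
The 2 variables cell 5 and cell 8 are confined to {black, grey}, which locks those values in; drop them from cell 4, cell 6, cell 7.
That leaves cell 7 = red. Eliminate red elsewhere: cell 2, cell 6.
cell 6's domain is down to {pink}, so cell 6 = pink. Eliminate pink elsewhere: cell 1.
Determined: cell 3=brown, cell 6=pink, cell 7=red. The other cells each still have more than one consistent value. That makes 3.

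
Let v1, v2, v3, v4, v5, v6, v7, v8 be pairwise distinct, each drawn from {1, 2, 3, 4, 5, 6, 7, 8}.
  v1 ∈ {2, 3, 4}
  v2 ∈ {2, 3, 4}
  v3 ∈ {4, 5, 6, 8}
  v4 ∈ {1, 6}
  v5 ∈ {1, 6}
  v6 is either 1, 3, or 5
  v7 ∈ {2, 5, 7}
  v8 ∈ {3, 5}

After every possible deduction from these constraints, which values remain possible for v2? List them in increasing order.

The 8 variables draw from only 8 values {1, 2, 3, 4, 5, 6, 7, 8}, so each is used; only v7 can be 7, hence v7 = 7.
The 7 still-open variables draw from only 7 values {1, 2, 3, 4, 5, 6, 8}, so each is used; only v3 can be 8, hence v3 = 8.
v4 and v5 between them cover only {1, 6} — a naked pair. Remove those values from v6.
v6 and v8 between them cover only {3, 5} — a naked pair. Remove those values from v1, v2.
No further eliminations apply; v2 can still be any of 2, 4.

2, 4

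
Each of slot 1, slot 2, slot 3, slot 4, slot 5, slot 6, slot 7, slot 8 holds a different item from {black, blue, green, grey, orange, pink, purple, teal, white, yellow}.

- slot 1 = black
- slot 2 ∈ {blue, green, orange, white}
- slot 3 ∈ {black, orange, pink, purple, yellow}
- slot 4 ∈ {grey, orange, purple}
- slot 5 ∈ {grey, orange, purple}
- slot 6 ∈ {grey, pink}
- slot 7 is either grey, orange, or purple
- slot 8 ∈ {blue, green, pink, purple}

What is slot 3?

slot 1's domain is down to {black}, so slot 1 = black. Strike black from slot 3.
slot 4, slot 5, slot 7 share exactly the 3 values {grey, orange, purple}; by pigeonhole those values go to them, so strike grey, orange, purple from slot 2, slot 3, slot 6, slot 8.
slot 6 has just one choice, so slot 6 = pink. Strike pink from slot 3, slot 8.
So slot 3 = yellow.

yellow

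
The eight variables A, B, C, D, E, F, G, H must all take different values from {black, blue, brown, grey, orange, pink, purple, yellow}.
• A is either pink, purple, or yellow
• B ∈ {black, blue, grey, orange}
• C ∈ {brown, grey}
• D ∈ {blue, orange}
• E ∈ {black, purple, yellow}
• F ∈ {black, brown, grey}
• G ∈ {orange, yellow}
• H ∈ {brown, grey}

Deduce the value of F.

black

Among the 8 variables, pink fits only A (and all 8 values in {black, blue, brown, grey, orange, pink, purple, yellow} must be used), so A = pink.
The 7 still-open variables draw from only 7 values {black, blue, brown, grey, orange, purple, yellow}, so each is used; only E can be purple, hence E = purple.
The 6 still-open variables draw from only 6 values {black, blue, brown, grey, orange, yellow}, so each is used; only G can be yellow, hence G = yellow.
C and H share exactly the 2 values {brown, grey}; by pigeonhole those values go to them, so strike brown, grey from B, F.
So F = black.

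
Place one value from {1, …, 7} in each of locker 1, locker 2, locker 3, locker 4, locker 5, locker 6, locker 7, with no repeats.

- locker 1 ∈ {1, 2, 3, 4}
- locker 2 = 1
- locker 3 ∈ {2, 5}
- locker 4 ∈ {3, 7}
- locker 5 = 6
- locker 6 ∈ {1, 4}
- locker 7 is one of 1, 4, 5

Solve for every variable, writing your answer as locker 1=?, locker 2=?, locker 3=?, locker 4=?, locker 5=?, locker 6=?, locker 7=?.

locker 2's domain is down to {1}, so locker 2 = 1. Remove 1 from locker 1, locker 6, locker 7.
That leaves locker 5 = 6.
locker 6 must be 4 (only option left). Remove 4 from locker 1, locker 7.
locker 7 must be 5 (only option left). Strike 5 from locker 3.
That leaves locker 3 = 2. Eliminate 2 elsewhere: locker 1.
locker 1's domain is down to {3}, so locker 1 = 3. Strike 3 from locker 4.
locker 4's domain is down to {7}, so locker 4 = 7.

locker 1=3, locker 2=1, locker 3=2, locker 4=7, locker 5=6, locker 6=4, locker 7=5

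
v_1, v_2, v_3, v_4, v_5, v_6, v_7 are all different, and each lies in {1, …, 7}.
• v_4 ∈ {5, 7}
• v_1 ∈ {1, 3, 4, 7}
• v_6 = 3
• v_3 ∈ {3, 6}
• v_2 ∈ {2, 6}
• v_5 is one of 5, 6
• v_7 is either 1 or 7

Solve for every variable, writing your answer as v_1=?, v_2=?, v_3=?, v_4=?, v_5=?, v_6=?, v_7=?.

v_6 has just one choice, so v_6 = 3. Strike 3 from v_1, v_3.
v_3 must be 6 (only option left). Eliminate 6 elsewhere: v_2, v_5.
That leaves v_5 = 5. So v_4 can't be 5.
v_2 must be 2 (only option left).
v_4 must be 7 (only option left). So v_1, v_7 can't be 7.
v_7 has just one choice, so v_7 = 1. Strike 1 from v_1.
v_1's domain is down to {4}, so v_1 = 4.

v_1=4, v_2=2, v_3=6, v_4=7, v_5=5, v_6=3, v_7=1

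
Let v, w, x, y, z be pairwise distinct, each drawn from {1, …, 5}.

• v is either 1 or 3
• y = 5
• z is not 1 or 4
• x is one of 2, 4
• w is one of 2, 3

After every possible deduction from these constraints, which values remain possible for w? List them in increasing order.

y must be 5 (only option left). So z can't be 5.
The 4 still-open variables draw from only 4 values {1, 2, 3, 4}, so each is used; only v can be 1, hence v = 1.
The 3 still-open variables together cover exactly {2, 3, 4} — 3 values for 3 variables — and 4 appears only in x's list, so x = 4.
No further eliminations apply; w can still be any of 2, 3.

2, 3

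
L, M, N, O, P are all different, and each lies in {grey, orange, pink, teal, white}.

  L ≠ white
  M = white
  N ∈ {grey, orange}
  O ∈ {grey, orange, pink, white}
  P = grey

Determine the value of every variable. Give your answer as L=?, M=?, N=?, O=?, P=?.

M's domain is down to {white}, so M = white. Eliminate white elsewhere: O.
P has just one choice, so P = grey. Eliminate grey elsewhere: L, N, O.
N must be orange (only option left). Eliminate orange elsewhere: L, O.
O's domain is down to {pink}, so O = pink. Eliminate pink elsewhere: L.
That leaves L = teal.

L=teal, M=white, N=orange, O=pink, P=grey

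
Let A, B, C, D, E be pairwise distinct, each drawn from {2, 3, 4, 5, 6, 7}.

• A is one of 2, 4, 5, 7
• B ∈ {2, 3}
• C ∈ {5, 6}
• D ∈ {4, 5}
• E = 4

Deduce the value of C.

E's domain is down to {4}, so E = 4. So A, D can't be 4.
That leaves D = 5. So A, C can't be 5.
So C = 6.

6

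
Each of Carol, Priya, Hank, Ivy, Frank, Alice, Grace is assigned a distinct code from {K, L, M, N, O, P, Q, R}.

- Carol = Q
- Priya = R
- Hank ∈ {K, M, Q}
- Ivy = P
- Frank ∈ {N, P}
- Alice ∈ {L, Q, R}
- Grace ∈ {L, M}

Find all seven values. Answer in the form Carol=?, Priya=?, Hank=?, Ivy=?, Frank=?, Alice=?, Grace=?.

Carol has just one choice, so Carol = Q. Eliminate Q elsewhere: Hank, Alice.
Priya must be R (only option left). Strike R from Alice.
Ivy's domain is down to {P}, so Ivy = P. So Frank can't be P.
That leaves Frank = N.
Alice has just one choice, so Alice = L. Eliminate L elsewhere: Grace.
That leaves Grace = M. So Hank can't be M.
Hank must be K (only option left).

Carol=Q, Priya=R, Hank=K, Ivy=P, Frank=N, Alice=L, Grace=M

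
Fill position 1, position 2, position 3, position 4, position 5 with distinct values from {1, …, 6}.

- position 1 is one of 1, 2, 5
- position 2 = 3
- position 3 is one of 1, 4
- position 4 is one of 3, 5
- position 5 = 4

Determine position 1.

position 2 has just one choice, so position 2 = 3. So position 4 can't be 3.
position 4 must be 5 (only option left). So position 1 can't be 5.
position 5 must be 4 (only option left). Remove 4 from position 3.
position 3 must be 1 (only option left). So position 1 can't be 1.
So position 1 = 2.

2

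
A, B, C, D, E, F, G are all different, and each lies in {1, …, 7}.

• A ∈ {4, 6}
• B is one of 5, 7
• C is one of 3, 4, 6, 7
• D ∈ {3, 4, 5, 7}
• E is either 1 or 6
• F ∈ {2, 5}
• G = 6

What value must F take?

G's domain is down to {6}, so G = 6. Eliminate 6 elsewhere: A, C, E.
A must be 4 (only option left). Eliminate 4 elsewhere: C, D.
That leaves E = 1.
The 4 still-open variables together cover exactly {2, 3, 5, 7} — 4 values for 4 variables — and 2 appears only in F's list, so F = 2.

2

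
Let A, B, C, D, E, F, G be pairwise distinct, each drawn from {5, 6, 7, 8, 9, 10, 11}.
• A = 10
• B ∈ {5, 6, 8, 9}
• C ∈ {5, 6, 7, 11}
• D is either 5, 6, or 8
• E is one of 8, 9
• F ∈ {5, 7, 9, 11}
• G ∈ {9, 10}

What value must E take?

A must be 10 (only option left). Eliminate 10 elsewhere: G.
G has just one choice, so G = 9. Strike 9 from B, E, F.
So E = 8.

8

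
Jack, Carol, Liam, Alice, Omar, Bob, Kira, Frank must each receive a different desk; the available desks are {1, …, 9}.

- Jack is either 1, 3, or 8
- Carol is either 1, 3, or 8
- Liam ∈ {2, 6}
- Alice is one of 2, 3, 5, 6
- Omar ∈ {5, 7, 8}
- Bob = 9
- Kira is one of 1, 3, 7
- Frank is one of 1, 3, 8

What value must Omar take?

5

Bob's domain is down to {9}, so Bob = 9.
Jack, Carol, Frank between them cover only {1, 3, 8} — a naked triple. Remove those values from Alice, Omar, Kira.
That leaves Kira = 7. Remove 7 from Omar.
So Omar = 5.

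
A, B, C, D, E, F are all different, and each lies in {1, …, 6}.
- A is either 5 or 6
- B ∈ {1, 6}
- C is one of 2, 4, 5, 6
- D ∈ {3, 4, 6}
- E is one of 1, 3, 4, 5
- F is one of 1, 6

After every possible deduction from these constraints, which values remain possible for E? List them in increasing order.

3, 4

Among the 6 variables, 2 fits only C (and all 6 values in {1, 2, 3, 4, 5, 6} must be used), so C = 2.
B and F share exactly the 2 values {1, 6}; by pigeonhole those values go to them, so strike 1, 6 from A, D, E.
A must be 5 (only option left). So E can't be 5.
No further eliminations apply; E can still be any of 3, 4.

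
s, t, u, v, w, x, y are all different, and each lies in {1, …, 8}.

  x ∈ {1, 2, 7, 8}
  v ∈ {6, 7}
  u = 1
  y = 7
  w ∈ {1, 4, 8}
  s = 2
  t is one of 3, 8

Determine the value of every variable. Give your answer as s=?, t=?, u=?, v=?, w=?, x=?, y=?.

s's domain is down to {2}, so s = 2. Remove 2 from x.
That leaves u = 1. Remove 1 from w, x.
y has just one choice, so y = 7. Remove 7 from v, x.
That leaves v = 6.
x's domain is down to {8}, so x = 8. Eliminate 8 elsewhere: t, w.
t has just one choice, so t = 3.
w must be 4 (only option left).

s=2, t=3, u=1, v=6, w=4, x=8, y=7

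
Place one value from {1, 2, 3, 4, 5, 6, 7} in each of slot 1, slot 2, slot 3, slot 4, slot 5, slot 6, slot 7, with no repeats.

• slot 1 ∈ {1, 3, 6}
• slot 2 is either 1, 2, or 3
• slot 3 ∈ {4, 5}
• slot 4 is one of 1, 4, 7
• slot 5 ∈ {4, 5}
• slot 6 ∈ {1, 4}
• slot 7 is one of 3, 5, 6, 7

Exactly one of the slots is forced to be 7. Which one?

Among the 7 variables, 2 fits only slot 2 (and all 7 values in {1, 2, 3, 4, 5, 6, 7} must be used), so slot 2 = 2.
slot 3 and slot 5 share exactly the 2 values {4, 5}; by pigeonhole those values go to them, so strike 4, 5 from slot 4, slot 6, slot 7.
slot 6's domain is down to {1}, so slot 6 = 1. Eliminate 1 elsewhere: slot 1, slot 4.
So 7 goes to slot 4.

slot 4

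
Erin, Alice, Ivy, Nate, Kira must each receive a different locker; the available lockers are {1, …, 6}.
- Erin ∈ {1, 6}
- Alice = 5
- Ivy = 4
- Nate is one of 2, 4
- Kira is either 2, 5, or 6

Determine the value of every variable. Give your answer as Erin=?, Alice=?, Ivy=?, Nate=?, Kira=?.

Alice must be 5 (only option left). Remove 5 from Kira.
Ivy has just one choice, so Ivy = 4. Remove 4 from Nate.
Nate must be 2 (only option left). Remove 2 from Kira.
Kira must be 6 (only option left). Remove 6 from Erin.
Erin's domain is down to {1}, so Erin = 1.

Erin=1, Alice=5, Ivy=4, Nate=2, Kira=6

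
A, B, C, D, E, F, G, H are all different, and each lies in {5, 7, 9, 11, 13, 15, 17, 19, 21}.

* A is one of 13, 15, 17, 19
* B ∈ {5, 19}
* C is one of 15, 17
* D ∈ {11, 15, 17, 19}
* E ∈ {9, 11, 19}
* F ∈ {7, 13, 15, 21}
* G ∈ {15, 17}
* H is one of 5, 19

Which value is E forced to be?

9

B and H share exactly the 2 values {5, 19}; by pigeonhole those values go to them, so strike 5, 19 from A, D, E.
The 2 variables C and G are confined to {15, 17}, which locks those values in; drop them from A, D, F.
That leaves A = 13. Remove 13 from F.
D must be 11 (only option left). Remove 11 from E.
So E = 9.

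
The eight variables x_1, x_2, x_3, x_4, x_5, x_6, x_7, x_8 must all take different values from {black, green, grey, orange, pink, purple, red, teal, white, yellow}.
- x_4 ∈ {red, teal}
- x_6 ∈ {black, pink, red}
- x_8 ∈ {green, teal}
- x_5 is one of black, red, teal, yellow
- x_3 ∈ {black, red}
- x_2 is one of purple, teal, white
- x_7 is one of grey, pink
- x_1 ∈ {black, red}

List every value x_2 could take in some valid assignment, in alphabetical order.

x_1 and x_3 between them cover only {black, red} — a naked pair. Remove those values from x_4, x_5, x_6.
x_4 has just one choice, so x_4 = teal. Strike teal from x_2, x_5, x_8.
x_5's domain is down to {yellow}, so x_5 = yellow.
x_6 has just one choice, so x_6 = pink. Eliminate pink elsewhere: x_7.
x_7's domain is down to {grey}, so x_7 = grey.
x_8's domain is down to {green}, so x_8 = green.
No further eliminations apply; x_2 can still be any of purple, white.

purple, white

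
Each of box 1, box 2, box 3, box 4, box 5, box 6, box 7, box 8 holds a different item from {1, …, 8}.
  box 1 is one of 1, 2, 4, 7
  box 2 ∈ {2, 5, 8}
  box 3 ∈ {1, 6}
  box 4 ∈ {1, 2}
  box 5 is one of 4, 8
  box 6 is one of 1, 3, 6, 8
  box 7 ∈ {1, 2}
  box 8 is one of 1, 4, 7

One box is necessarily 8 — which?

The 8 variables draw from only 8 values {1, 2, 3, 4, 5, 6, 7, 8}, so each is used; only box 6 can be 3, hence box 6 = 3.
The 7 still-open variables draw from only 7 values {1, 2, 4, 5, 6, 7, 8}, so each is used; only box 2 can be 5, hence box 2 = 5.
Among the 6 still-open variables, 6 fits only box 3 (and all 6 values in {1, 2, 4, 6, 7, 8} must be used), so box 3 = 6.
Among the 5 still-open variables, 8 fits only box 5 (and all 5 values in {1, 2, 4, 7, 8} must be used), so box 5 = 8.

box 5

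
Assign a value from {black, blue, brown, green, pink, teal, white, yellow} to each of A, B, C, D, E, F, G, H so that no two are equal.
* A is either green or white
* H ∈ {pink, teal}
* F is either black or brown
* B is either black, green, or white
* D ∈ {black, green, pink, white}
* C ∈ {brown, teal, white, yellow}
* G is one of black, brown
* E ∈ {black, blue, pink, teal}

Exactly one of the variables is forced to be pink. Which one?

D

The 8 variables draw from only 8 values {black, blue, brown, green, pink, teal, white, yellow}, so each is used; only E can be blue, hence E = blue.
Among the 7 still-open variables, yellow fits only C (and all 7 values in {black, brown, green, pink, teal, white, yellow} must be used), so C = yellow.
Among the 6 still-open variables, teal fits only H (and all 6 values in {black, brown, green, pink, teal, white} must be used), so H = teal.
The 5 still-open variables draw from only 5 values {black, brown, green, pink, white}, so each is used; only D can be pink, hence D = pink.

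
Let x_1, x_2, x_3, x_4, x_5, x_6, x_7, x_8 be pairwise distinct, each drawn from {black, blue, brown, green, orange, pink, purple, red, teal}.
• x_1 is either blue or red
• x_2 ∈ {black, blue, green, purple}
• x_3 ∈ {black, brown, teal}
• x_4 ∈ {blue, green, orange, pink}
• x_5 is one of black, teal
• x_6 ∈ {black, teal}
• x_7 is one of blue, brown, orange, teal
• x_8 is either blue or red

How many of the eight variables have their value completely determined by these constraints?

x_1 and x_8 between them cover only {blue, red} — a naked pair. Remove those values from x_2, x_4, x_7.
x_5 and x_6 share exactly the 2 values {black, teal}; by pigeonhole those values go to them, so strike black, teal from x_2, x_3, x_7.
x_3 must be brown (only option left). So x_7 can't be brown.
x_7's domain is down to {orange}, so x_7 = orange. Strike orange from x_4.
Determined: x_3=brown, x_7=orange. The other variables each still have more than one consistent value. That makes 2.

2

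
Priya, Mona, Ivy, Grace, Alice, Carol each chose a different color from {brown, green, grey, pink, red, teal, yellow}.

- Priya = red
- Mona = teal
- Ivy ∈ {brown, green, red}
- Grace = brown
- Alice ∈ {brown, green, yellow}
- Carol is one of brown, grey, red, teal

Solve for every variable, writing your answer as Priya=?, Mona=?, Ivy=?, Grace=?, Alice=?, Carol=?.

Priya has just one choice, so Priya = red. Eliminate red elsewhere: Ivy, Carol.
That leaves Mona = teal. Remove teal from Carol.
Grace has just one choice, so Grace = brown. So Ivy, Alice, Carol can't be brown.
Carol has just one choice, so Carol = grey.
That leaves Ivy = green. Eliminate green elsewhere: Alice.
That leaves Alice = yellow.

Priya=red, Mona=teal, Ivy=green, Grace=brown, Alice=yellow, Carol=grey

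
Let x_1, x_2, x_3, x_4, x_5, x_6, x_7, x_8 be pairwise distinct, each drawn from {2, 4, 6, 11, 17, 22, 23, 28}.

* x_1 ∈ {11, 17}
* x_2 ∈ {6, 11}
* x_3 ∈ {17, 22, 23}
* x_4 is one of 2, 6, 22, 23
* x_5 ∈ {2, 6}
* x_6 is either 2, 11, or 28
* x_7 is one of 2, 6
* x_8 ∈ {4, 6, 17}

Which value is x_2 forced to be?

Among the 8 variables, 4 fits only x_8 (and all 8 values in {2, 4, 6, 11, 17, 22, 23, 28} must be used), so x_8 = 4.
Among the 7 still-open variables, 28 fits only x_6 (and all 7 values in {2, 6, 11, 17, 22, 23, 28} must be used), so x_6 = 28.
x_5 and x_7 between them cover only {2, 6} — a naked pair. Remove those values from x_2, x_4.
So x_2 = 11.

11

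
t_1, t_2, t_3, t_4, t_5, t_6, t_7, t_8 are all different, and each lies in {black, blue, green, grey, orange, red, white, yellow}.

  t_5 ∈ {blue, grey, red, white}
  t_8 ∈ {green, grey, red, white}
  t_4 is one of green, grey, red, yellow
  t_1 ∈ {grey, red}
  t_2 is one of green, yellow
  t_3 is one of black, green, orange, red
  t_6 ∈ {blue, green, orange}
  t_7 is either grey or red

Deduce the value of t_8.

Among the 8 variables, black fits only t_3 (and all 8 values in {black, blue, green, grey, orange, red, white, yellow} must be used), so t_3 = black.
The 7 still-open variables draw from only 7 values {blue, green, grey, orange, red, white, yellow}, so each is used; only t_6 can be orange, hence t_6 = orange.
The 6 still-open variables together cover exactly {blue, green, grey, red, white, yellow} — 6 values for 6 variables — and blue appears only in t_5's list, so t_5 = blue.
The 5 still-open variables together cover exactly {green, grey, red, white, yellow} — 5 values for 5 variables — and white appears only in t_8's list, so t_8 = white.

white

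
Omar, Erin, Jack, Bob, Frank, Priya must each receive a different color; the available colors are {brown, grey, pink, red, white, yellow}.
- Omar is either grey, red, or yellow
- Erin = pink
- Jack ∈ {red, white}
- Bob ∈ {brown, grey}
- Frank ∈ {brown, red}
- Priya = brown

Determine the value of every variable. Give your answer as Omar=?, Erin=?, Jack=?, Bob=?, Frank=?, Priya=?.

Omar=yellow, Erin=pink, Jack=white, Bob=grey, Frank=red, Priya=brown

Erin must be pink (only option left).
Priya must be brown (only option left). Remove brown from Bob, Frank.
Bob must be grey (only option left). Remove grey from Omar.
Frank must be red (only option left). Eliminate red elsewhere: Omar, Jack.
Omar has just one choice, so Omar = yellow.
That leaves Jack = white.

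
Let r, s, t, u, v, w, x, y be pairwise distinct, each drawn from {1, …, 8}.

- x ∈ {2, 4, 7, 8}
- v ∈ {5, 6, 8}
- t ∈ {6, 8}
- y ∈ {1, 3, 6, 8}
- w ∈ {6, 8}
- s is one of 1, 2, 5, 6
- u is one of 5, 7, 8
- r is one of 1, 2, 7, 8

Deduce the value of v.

5

The 8 variables together cover exactly {1, 2, 3, 4, 5, 6, 7, 8} — 8 values for 8 variables — and 3 appears only in y's list, so y = 3.
The 7 still-open variables together cover exactly {1, 2, 4, 5, 6, 7, 8} — 7 values for 7 variables — and 4 appears only in x's list, so x = 4.
t and w between them cover only {6, 8} — a naked pair. Remove those values from r, s, u, v.
So v = 5.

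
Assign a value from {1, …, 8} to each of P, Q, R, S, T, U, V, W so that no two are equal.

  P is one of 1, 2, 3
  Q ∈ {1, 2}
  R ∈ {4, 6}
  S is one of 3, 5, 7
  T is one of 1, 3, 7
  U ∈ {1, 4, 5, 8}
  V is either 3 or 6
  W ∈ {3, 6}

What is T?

7

Among the 8 variables, 8 fits only U (and all 8 values in {1, 2, 3, 4, 5, 6, 7, 8} must be used), so U = 8.
Among the 7 still-open variables, 4 fits only R (and all 7 values in {1, 2, 3, 4, 5, 6, 7} must be used), so R = 4.
Among the 6 still-open variables, 5 fits only S (and all 6 values in {1, 2, 3, 5, 6, 7} must be used), so S = 5.
The 5 still-open variables draw from only 5 values {1, 2, 3, 6, 7}, so each is used; only T can be 7, hence T = 7.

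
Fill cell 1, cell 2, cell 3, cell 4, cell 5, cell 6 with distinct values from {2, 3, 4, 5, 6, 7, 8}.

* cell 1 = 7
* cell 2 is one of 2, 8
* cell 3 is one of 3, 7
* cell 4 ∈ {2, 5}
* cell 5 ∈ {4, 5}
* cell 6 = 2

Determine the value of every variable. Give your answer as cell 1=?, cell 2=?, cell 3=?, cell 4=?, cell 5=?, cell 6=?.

cell 1's domain is down to {7}, so cell 1 = 7. Strike 7 from cell 3.
cell 3 must be 3 (only option left).
cell 6 has just one choice, so cell 6 = 2. Eliminate 2 elsewhere: cell 2, cell 4.
cell 2 must be 8 (only option left).
cell 4 must be 5 (only option left). Eliminate 5 elsewhere: cell 5.
cell 5's domain is down to {4}, so cell 5 = 4.

cell 1=7, cell 2=8, cell 3=3, cell 4=5, cell 5=4, cell 6=2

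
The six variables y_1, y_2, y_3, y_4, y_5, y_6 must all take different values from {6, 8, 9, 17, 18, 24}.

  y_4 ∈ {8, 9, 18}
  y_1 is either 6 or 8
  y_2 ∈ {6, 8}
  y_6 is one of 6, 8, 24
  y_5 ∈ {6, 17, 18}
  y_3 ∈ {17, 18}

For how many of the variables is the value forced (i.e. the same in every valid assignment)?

Among the 6 variables, 9 fits only y_4 (and all 6 values in {6, 8, 9, 17, 18, 24} must be used), so y_4 = 9.
The 5 still-open variables draw from only 5 values {6, 8, 17, 18, 24}, so each is used; only y_6 can be 24, hence y_6 = 24.
y_1 and y_2 share exactly the 2 values {6, 8}; by pigeonhole those values go to them, so strike 6, 8 from y_5.
Determined: y_4=9, y_6=24. The other variables each still have more than one consistent value. That makes 2.

2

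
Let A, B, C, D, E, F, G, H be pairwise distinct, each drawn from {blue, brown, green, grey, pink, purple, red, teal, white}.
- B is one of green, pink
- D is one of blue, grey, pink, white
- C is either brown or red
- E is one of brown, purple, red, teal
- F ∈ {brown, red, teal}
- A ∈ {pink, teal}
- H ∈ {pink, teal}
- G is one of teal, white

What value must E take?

purple

A and H share exactly the 2 values {pink, teal}; by pigeonhole those values go to them, so strike pink, teal from B, D, E, F, G.
B's domain is down to {green}, so B = green.
G's domain is down to {white}, so G = white. So D can't be white.
The 2 variables C and F are confined to {brown, red}, which locks those values in; drop them from E.
So E = purple.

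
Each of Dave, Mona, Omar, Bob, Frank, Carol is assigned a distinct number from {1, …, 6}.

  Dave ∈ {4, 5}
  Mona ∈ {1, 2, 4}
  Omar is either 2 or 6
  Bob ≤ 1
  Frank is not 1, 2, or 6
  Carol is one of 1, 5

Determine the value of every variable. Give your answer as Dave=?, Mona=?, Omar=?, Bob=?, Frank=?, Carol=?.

Dave=4, Mona=2, Omar=6, Bob=1, Frank=3, Carol=5

Bob has just one choice, so Bob = 1. Eliminate 1 elsewhere: Mona, Carol.
That leaves Carol = 5. Eliminate 5 elsewhere: Dave, Frank.
Dave's domain is down to {4}, so Dave = 4. So Mona, Frank can't be 4.
Mona has just one choice, so Mona = 2. Strike 2 from Omar.
Omar must be 6 (only option left).
Frank's domain is down to {3}, so Frank = 3.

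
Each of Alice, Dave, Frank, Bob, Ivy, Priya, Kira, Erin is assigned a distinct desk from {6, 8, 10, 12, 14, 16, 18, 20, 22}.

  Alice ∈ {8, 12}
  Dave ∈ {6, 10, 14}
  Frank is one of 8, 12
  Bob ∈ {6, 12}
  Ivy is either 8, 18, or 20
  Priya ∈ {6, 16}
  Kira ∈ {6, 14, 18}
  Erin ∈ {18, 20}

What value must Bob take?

6

The 8 variables together cover exactly {6, 8, 10, 12, 14, 16, 18, 20} — 8 values for 8 variables — and 10 appears only in Dave's list, so Dave = 10.
Among the 7 still-open variables, 14 fits only Kira (and all 7 values in {6, 8, 12, 14, 16, 18, 20} must be used), so Kira = 14.
The 6 still-open variables together cover exactly {6, 8, 12, 16, 18, 20} — 6 values for 6 variables — and 16 appears only in Priya's list, so Priya = 16.
The 5 still-open variables draw from only 5 values {6, 8, 12, 18, 20}, so each is used; only Bob can be 6, hence Bob = 6.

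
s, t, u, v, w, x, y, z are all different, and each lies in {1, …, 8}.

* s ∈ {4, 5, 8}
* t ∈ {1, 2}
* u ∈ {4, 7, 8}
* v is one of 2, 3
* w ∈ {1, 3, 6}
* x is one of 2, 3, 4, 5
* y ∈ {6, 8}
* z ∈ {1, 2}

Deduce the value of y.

The 8 variables together cover exactly {1, 2, 3, 4, 5, 6, 7, 8} — 8 values for 8 variables — and 7 appears only in u's list, so u = 7.
t and z between them cover only {1, 2} — a naked pair. Remove those values from v, w, x.
That leaves v = 3. So w, x can't be 3.
That leaves w = 6. Eliminate 6 elsewhere: y.
So y = 8.

8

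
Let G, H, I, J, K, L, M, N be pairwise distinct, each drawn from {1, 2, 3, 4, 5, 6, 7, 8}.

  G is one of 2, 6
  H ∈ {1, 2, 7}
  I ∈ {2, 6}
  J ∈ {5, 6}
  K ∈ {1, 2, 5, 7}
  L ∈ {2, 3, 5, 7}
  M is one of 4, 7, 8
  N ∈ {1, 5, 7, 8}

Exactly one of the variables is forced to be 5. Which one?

The 8 variables draw from only 8 values {1, 2, 3, 4, 5, 6, 7, 8}, so each is used; only L can be 3, hence L = 3.
Among the 7 still-open variables, 4 fits only M (and all 7 values in {1, 2, 4, 5, 6, 7, 8} must be used), so M = 4.
The 6 still-open variables draw from only 6 values {1, 2, 5, 6, 7, 8}, so each is used; only N can be 8, hence N = 8.
G and I between them cover only {2, 6} — a naked pair. Remove those values from H, J, K.
So 5 goes to J.

J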